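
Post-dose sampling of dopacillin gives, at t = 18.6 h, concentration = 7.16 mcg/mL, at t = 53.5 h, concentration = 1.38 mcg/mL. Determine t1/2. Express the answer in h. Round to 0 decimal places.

15 h

k = ln(C₁/C₂) / (t₂ − t₁) = ln(7.16/1.38) / (53.5 − 18.6)
  = 1.646 / 34.90 = 0.04716 h⁻¹
t½ = ln2 / k = 0.693147 / 0.04716 = 14.70 h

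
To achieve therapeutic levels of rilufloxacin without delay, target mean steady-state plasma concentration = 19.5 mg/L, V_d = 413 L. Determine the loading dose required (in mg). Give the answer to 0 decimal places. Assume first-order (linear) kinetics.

LD = Css × Vd = 19.5 × 413 = 8054 mg

8054 mg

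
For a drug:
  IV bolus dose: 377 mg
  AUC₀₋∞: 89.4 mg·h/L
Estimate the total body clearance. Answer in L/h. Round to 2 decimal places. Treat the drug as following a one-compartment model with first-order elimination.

CL = Dose / AUC = 377 / 89.4 = 4.217 L/h

4.22 L/h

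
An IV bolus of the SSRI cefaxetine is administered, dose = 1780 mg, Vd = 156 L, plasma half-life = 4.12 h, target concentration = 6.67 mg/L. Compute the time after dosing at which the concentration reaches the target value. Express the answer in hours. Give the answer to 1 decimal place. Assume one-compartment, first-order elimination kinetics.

C₀ = Dose / Vd = 1780 / 156 = 11.41 mg/L
k = ln2 / t½ = 0.693147 / 4.12 = 0.1682 h⁻¹
t = ln(C₀ / C) / k = ln(11.41 / 6.67) / 0.1682
  = ln(1.711) / 0.1682 = 0.5371 / 0.1682 = 3.193 h

3.2 h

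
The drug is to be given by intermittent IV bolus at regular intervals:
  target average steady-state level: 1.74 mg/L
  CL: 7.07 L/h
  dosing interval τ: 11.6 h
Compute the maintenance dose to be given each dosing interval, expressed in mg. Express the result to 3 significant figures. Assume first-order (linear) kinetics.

143 mg

At steady state, Dose/τ = Css × CL.
Dose = Css × CL × τ = 1.74 × 7.070 × 11.6 = 142.7 mg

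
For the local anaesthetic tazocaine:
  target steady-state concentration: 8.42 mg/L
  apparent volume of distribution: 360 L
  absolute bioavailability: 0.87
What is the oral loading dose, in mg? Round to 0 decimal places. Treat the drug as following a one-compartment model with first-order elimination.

LD = Css × Vd / F = 8.42 × 360 / 0.87 = 3484 mg

3484 mg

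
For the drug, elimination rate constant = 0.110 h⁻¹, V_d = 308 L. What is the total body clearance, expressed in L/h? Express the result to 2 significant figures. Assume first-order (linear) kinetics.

34 L/h

CL = k × Vd = 0.110 × 308 = 33.88 L/h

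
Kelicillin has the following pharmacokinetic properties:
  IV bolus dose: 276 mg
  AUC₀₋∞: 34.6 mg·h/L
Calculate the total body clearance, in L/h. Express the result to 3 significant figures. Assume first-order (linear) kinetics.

CL = Dose / AUC = 276 / 34.6 = 7.977 L/h

7.98 L/h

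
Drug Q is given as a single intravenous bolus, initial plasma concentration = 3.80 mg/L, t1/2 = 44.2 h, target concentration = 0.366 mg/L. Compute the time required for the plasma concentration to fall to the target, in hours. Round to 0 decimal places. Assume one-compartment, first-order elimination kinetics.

k = ln2 / t½ = 0.693147 / 44.2 = 0.01568 h⁻¹
t = ln(C₀ / C) / k = ln(3.800 / 0.366) / 0.01568
  = ln(10.38) / 0.01568 = 2.340 / 0.01568 = 149.2 h

149 h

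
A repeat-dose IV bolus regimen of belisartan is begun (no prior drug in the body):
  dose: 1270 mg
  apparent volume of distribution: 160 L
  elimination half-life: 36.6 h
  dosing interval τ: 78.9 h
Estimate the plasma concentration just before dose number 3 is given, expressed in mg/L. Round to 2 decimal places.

C₀ per dose = Dose / Vd = 1270 / 160 = 7.938 mg/L
k = ln2 / t½ = 0.693147 / 36.6 = 0.01894 h⁻¹
Fraction remaining after one interval: r = e^(−kτ) = e^(−0.01894 × 78.9) = 0.2244
Before dose 3, 2 doses have been given (aged 1τ, 2τ).
C_trough = C₀ × (r + r²) = 7.938 × (0.2244 + 0.05036) = 2.181 mg/L

2.18 mg/L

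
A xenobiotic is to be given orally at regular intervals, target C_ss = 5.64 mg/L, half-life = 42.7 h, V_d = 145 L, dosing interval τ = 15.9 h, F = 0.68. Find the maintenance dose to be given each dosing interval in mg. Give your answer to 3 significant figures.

k = ln2 / t½ = 0.693147 / 42.7 = 0.01623 h⁻¹
CL = k × Vd = 0.01623 × 145 = 2.353 L/h
At steady state, F × (Dose/τ) = Css × CL.
Dose = Css × CL × τ / F = 5.64 × 2.353 × 15.9 / 0.68 = 310.3 mg

310 mg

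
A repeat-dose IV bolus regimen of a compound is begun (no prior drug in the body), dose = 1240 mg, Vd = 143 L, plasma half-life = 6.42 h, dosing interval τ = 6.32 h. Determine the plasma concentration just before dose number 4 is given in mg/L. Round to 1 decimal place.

C₀ per dose = Dose / Vd = 1240 / 143 = 8.671 mg/L
k = ln2 / t½ = 0.693147 / 6.42 = 0.1080 h⁻¹
Fraction remaining after one interval: r = e^(−kτ) = e^(−0.1080 × 6.32) = 0.5053
Before dose 4, 3 doses have been given (aged 1τ, 2τ, 3τ).
C_trough = C₀ × (r + r² + … + r^3) = C₀ × r(1−r^3)/(1−r)
        = 8.671 × 0.5053 × (1 − 0.1290) / (1 − 0.5053) = 7.714 mg/L

7.7 mg/L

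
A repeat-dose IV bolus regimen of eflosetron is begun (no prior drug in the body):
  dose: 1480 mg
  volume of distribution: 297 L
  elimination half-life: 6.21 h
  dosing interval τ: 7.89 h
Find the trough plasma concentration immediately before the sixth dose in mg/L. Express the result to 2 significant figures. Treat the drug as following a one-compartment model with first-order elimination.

3.5 mg/L

C₀ per dose = Dose / Vd = 1480 / 297 = 4.983 mg/L
k = ln2 / t½ = 0.693147 / 6.21 = 0.1116 h⁻¹
Fraction remaining after one interval: r = e^(−kτ) = e^(−0.1116 × 7.89) = 0.4146
Before dose 6, 5 doses have been given (aged 1τ, 2τ, 3τ, 4τ, 5τ).
C_trough = C₀ × (r + r² + … + r^5) = C₀ × r(1−r^5)/(1−r)
        = 4.983 × 0.4146 × (1 − 0.01225) / (1 − 0.4146) = 3.486 mg/L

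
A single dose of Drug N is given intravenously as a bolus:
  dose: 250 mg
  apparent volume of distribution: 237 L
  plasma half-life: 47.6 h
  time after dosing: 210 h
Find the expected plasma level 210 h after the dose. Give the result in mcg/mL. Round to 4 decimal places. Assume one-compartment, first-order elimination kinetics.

0.0496 mcg/mL

C₀ = Dose / Vd = 250.0 / 237 = 1.055 mg/L
k = ln2 / t½ = 0.693147 / 47.6 = 0.01456 h⁻¹
C = C₀ · e^(−k·t) = 1.055 × e^(−0.01456 × 210)
  = 1.055 × 0.04700 = 0.04959 mg/L
(0.04959 mg/L = 0.04959 mcg/mL)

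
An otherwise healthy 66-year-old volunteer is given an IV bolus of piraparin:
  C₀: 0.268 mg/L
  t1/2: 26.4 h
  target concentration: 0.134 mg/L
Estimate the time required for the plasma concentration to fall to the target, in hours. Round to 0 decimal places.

26 h

k = ln2 / t½ = 0.693147 / 26.4 = 0.02626 h⁻¹
t = ln(C₀ / C) / k = ln(0.2680 / 0.134) / 0.02626
  = ln(2.000) / 0.02626 = 0.6931 / 0.02626 = 26.39 h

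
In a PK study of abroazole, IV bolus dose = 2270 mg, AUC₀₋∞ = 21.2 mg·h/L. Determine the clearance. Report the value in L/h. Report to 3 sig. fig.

107 L/h

CL = Dose / AUC = 2270 / 21.2 = 107.1 L/h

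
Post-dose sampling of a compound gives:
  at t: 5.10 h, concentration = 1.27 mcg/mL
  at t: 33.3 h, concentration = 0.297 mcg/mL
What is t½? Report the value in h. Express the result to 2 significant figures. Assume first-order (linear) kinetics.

13 h

k = ln(C₁/C₂) / (t₂ − t₁) = ln(1.27/0.297) / (33.3 − 5.10)
  = 1.453 / 28.20 = 0.05152 h⁻¹
t½ = ln2 / k = 0.693147 / 0.05152 = 13.45 h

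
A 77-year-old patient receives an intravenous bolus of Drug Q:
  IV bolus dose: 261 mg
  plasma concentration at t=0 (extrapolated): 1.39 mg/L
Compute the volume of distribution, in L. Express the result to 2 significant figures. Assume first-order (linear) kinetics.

Vd = Dose / C₀ = 261.0 / 1.39 = 187.8 L

190 L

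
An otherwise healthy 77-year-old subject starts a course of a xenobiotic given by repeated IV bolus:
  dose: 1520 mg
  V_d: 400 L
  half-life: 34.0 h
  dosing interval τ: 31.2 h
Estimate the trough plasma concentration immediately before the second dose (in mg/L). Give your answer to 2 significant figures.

2.0 mg/L

C₀ per dose = Dose / Vd = 1520 / 400 = 3.800 mg/L
k = ln2 / t½ = 0.693147 / 34.0 = 0.02039 h⁻¹
Fraction remaining after one interval: r = e^(−kτ) = e^(−0.02039 × 31.2) = 0.5293
Before dose 2, 1 dose has been given (aged 1τ).
C_trough = C₀ × r = 3.800 × 0.5293 = 2.011 mg/L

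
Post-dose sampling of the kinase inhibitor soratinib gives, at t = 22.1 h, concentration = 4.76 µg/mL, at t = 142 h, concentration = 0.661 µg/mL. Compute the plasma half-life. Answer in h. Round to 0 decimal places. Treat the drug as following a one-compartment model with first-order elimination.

42 h

k = ln(C₁/C₂) / (t₂ − t₁) = ln(4.76/0.661) / (142 − 22.1)
  = 1.974 / 119.9 = 0.01646 h⁻¹
t½ = ln2 / k = 0.693147 / 0.01646 = 42.11 h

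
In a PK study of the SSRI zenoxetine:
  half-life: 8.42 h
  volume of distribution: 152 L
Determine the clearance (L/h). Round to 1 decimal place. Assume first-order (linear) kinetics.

k = ln2 / t½ = 0.693147 / 8.42 = 0.08232 h⁻¹
CL = k × Vd = 0.08232 × 152 = 12.51 L/h

12.5 L/h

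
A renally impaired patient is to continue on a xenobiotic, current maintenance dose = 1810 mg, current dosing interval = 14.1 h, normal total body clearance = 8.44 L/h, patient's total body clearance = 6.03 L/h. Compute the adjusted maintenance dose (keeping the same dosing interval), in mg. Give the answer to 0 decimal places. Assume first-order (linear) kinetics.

To keep the same average steady-state level, dosing rate must scale with clearance.
CL ratio = 6.03 / 8.44 = 0.7145
New dose (same interval) = 1810 × 0.7145 = 1293 mg

1293 mg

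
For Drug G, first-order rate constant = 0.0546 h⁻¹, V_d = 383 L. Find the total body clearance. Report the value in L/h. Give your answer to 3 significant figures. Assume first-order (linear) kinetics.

20.9 L/h

CL = k × Vd = 0.0546 × 383 = 20.91 L/h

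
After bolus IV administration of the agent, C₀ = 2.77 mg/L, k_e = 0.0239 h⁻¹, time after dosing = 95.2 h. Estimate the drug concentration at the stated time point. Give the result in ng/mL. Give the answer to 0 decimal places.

285 ng/mL

C = C₀ · e^(−k·t) = 2.770 × e^(−0.02390 × 95.2)
  = 2.770 × 0.1028 = 0.2848 mg/L
Convert: 0.2848 mg/L × 1000 = 284.8 ng/mL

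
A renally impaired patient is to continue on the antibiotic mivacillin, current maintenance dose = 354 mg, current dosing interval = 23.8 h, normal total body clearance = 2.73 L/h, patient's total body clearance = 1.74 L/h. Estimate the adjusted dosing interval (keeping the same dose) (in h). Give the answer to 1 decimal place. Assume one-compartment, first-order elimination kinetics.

37.3 h

To keep the same average steady-state level, dosing rate must scale with clearance.
CL ratio = 1.74 / 2.73 = 0.6374
New interval (same dose) = 23.8 / 0.6374 = 37.34 h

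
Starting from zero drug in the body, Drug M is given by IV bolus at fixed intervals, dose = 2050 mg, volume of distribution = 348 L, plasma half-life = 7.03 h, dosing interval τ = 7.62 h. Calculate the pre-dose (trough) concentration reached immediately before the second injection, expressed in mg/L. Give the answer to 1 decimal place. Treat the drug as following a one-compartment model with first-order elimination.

2.8 mg/L

C₀ per dose = Dose / Vd = 2050 / 348 = 5.891 mg/L
k = ln2 / t½ = 0.693147 / 7.03 = 0.09860 h⁻¹
Fraction remaining after one interval: r = e^(−kτ) = e^(−0.09860 × 7.62) = 0.4717
Before dose 2, 1 dose has been given (aged 1τ).
C_trough = C₀ × r = 5.891 × 0.4717 = 2.779 mg/L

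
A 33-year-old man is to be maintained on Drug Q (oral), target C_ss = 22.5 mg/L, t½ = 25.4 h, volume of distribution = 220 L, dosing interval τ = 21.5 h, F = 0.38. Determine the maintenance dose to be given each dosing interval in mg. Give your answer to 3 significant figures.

7640 mg

k = ln2 / t½ = 0.693147 / 25.4 = 0.02729 h⁻¹
CL = k × Vd = 0.02729 × 220 = 6.004 L/h
At steady state, F × (Dose/τ) = Css × CL.
Dose = Css × CL × τ / F = 22.5 × 6.004 × 21.5 / 0.38 = 7643 mg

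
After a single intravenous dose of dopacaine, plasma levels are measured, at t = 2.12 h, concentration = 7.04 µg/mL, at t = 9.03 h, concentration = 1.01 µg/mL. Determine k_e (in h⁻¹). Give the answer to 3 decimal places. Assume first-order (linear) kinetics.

k = ln(C₁/C₂) / (t₂ − t₁) = ln(7.04/1.01) / (9.03 − 2.12)
  = 1.942 / 6.910 = 0.2810 h⁻¹

0.281 h⁻¹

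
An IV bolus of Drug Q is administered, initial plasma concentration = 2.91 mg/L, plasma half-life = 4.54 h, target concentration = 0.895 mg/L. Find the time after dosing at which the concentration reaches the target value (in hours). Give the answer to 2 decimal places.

k = ln2 / t½ = 0.693147 / 4.54 = 0.1527 h⁻¹
t = ln(C₀ / C) / k = ln(2.910 / 0.895) / 0.1527
  = ln(3.251) / 0.1527 = 1.179 / 0.1527 = 7.721 h

7.72 h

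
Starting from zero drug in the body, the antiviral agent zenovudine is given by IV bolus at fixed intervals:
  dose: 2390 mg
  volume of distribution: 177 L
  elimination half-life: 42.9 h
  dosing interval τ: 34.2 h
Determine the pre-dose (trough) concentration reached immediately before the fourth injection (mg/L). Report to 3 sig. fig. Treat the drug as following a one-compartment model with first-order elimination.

14.8 mg/L

C₀ per dose = Dose / Vd = 2390 / 177 = 13.50 mg/L
k = ln2 / t½ = 0.693147 / 42.9 = 0.01616 h⁻¹
Fraction remaining after one interval: r = e^(−kτ) = e^(−0.01616 × 34.2) = 0.5754
Before dose 4, 3 doses have been given (aged 1τ, 2τ, 3τ).
C_trough = C₀ × (r + r² + … + r^3) = C₀ × r(1−r^3)/(1−r)
        = 13.50 × 0.5754 × (1 − 0.1905) / (1 − 0.5754) = 14.81 mg/L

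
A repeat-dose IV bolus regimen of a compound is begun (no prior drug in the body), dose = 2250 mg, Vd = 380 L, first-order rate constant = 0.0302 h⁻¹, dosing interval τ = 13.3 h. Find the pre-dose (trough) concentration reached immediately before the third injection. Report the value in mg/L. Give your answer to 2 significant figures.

6.6 mg/L

C₀ per dose = Dose / Vd = 2250 / 380 = 5.921 mg/L
Fraction remaining after one interval: r = e^(−kτ) = e^(−0.03020 × 13.3) = 0.6692
Before dose 3, 2 doses have been given (aged 1τ, 2τ).
C_trough = C₀ × (r + r²) = 5.921 × (0.6692 + 0.4478) = 6.614 mg/L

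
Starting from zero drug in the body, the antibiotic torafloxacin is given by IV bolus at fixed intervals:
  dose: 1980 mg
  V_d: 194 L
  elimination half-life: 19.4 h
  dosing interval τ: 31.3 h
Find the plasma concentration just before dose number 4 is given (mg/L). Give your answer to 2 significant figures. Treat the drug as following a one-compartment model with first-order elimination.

4.8 mg/L

C₀ per dose = Dose / Vd = 1980 / 194 = 10.21 mg/L
k = ln2 / t½ = 0.693147 / 19.4 = 0.03573 h⁻¹
Fraction remaining after one interval: r = e^(−kτ) = e^(−0.03573 × 31.3) = 0.3268
Before dose 4, 3 doses have been given (aged 1τ, 2τ, 3τ).
C_trough = C₀ × (r + r² + … + r^3) = C₀ × r(1−r^3)/(1−r)
        = 10.21 × 0.3268 × (1 − 0.03490) / (1 − 0.3268) = 4.783 mg/L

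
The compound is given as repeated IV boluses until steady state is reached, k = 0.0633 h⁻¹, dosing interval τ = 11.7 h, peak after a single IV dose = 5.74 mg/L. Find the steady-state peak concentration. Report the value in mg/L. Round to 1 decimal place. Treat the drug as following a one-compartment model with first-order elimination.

e^(−kτ) = e^(−0.06330 × 11.7) = 0.4768
Accumulation ratio R = 1 / (1 − e^(−kτ)) = 1 / (1 − 0.4768) = 1.911
Steady-state peak = C₀ × R = 5.74 × 1.911 = 10.97 mg/L

11.0 mg/L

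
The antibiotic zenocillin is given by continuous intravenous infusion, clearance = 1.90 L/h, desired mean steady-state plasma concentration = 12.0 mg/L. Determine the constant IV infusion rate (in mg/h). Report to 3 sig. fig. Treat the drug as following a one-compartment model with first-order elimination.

At steady state, infusion rate R₀ = Css × CL = 12.0 × 1.900 = 22.80 mg/h

22.8 mg/h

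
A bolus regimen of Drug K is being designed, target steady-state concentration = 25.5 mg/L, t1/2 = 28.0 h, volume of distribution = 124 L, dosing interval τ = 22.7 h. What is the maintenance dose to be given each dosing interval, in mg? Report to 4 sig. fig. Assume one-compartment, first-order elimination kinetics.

k = ln2 / t½ = 0.693147 / 28.0 = 0.02476 h⁻¹
CL = k × Vd = 0.02476 × 124 = 3.070 L/h
At steady state, Dose/τ = Css × CL.
Dose = Css × CL × τ = 25.5 × 3.070 × 22.7 = 1777 mg

1777 mg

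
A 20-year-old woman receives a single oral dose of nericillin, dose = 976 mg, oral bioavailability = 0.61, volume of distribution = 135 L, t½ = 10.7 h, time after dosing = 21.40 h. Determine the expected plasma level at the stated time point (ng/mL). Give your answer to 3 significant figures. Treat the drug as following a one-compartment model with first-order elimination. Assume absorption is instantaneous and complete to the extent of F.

Amount reaching circulation = F × Dose = 0.61 × 976.0 = 595.4 mg
C₀ = F·Dose / Vd = 595.4 / 135 = 4.410 mg/L
k = ln2 / t½ = 0.693147 / 10.7 = 0.06478 h⁻¹
t / t½ = 21.40 / 10.7 = 2 half-lives
C = C₀ × (1/2)^2 = 4.410 × 0.2500 = 1.103 mg/L
Convert: 1.103 mg/L × 1000 = 1103 ng/mL

1100 ng/mL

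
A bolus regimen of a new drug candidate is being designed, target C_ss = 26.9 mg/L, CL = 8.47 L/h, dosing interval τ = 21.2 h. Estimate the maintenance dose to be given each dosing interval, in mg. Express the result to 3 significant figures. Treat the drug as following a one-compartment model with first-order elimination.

At steady state, Dose/τ = Css × CL.
Dose = Css × CL × τ = 26.9 × 8.470 × 21.2 = 4830 mg

4830 mg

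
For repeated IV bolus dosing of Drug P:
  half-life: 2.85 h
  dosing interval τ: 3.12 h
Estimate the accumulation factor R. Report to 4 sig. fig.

k = ln2 / t½ = 0.693147 / 2.85 = 0.2432 h⁻¹
e^(−kτ) = e^(−0.2432 × 3.12) = 0.4682
Accumulation ratio R = 1 / (1 − e^(−kτ)) = 1 / (1 − 0.4682) = 1.880

1.880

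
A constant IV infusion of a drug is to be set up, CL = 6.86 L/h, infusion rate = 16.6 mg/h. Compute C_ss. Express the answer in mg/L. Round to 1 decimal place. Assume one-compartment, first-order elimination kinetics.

At steady state Css = R₀ / CL = 16.6 / 6.860 = 2.420 mg/L

2.4 mg/L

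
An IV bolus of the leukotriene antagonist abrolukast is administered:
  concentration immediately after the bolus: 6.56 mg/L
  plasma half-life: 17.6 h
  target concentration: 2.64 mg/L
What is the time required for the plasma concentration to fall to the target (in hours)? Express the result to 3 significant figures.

23.1 h

k = ln2 / t½ = 0.693147 / 17.6 = 0.03938 h⁻¹
t = ln(C₀ / C) / k = ln(6.560 / 2.64) / 0.03938
  = ln(2.485) / 0.03938 = 0.9103 / 0.03938 = 23.12 h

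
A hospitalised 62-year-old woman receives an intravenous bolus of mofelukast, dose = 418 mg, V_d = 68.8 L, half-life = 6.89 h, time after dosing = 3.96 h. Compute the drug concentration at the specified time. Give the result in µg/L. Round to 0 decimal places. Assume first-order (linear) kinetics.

C₀ = Dose / Vd = 418.0 / 68.8 = 6.076 mg/L
k = ln2 / t½ = 0.693147 / 6.89 = 0.1006 h⁻¹
C = C₀ · e^(−k·t) = 6.076 × e^(−0.1006 × 3.96)
  = 6.076 × 0.6714 = 4.079 mg/L
Convert: 4.079 mg/L × 1000 = 4079 µg/L

4079 µg/L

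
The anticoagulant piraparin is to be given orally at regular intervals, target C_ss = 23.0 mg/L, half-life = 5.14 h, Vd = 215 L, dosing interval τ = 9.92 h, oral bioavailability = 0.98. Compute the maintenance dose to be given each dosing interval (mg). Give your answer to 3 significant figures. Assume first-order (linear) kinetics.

6750 mg

k = ln2 / t½ = 0.693147 / 5.14 = 0.1349 h⁻¹
CL = k × Vd = 0.1349 × 215 = 29.00 L/h
At steady state, F × (Dose/τ) = Css × CL.
Dose = Css × CL × τ / F = 23.0 × 29.00 × 9.92 / 0.98 = 6752 mg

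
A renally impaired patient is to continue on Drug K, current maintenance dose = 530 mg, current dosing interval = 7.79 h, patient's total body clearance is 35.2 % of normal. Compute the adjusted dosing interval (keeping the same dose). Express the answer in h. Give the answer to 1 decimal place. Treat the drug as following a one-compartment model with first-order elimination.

22.1 h

To keep the same average steady-state level, dosing rate must scale with clearance.
CL ratio = 35.2 / 100 = 0.3520
New interval (same dose) = 7.79 / 0.3520 = 22.13 h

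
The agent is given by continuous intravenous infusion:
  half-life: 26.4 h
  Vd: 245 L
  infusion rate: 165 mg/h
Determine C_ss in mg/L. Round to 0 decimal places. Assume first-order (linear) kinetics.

k = ln2 / t½ = 0.693147 / 26.4 = 0.02626 h⁻¹
CL = k × Vd = 0.02626 × 245 = 6.434 L/h
At steady state Css = R₀ / CL = 165 / 6.434 = 25.65 mg/L

26 mg/L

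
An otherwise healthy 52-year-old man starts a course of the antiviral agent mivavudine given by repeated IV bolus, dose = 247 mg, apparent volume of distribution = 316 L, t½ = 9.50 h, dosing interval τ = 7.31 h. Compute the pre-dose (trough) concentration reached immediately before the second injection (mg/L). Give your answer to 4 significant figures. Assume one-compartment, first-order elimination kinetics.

0.4585 mg/L

C₀ per dose = Dose / Vd = 247 / 316 = 0.7816 mg/L
k = ln2 / t½ = 0.693147 / 9.50 = 0.07296 h⁻¹
Fraction remaining after one interval: r = e^(−kτ) = e^(−0.07296 × 7.31) = 0.5866
Before dose 2, 1 dose has been given (aged 1τ).
C_trough = C₀ × r = 0.7816 × 0.5866 = 0.4585 mg/L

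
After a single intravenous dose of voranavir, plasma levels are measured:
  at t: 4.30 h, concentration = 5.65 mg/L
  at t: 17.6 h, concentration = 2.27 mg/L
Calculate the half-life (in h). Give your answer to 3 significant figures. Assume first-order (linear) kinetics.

k = ln(C₁/C₂) / (t₂ − t₁) = ln(5.65/2.27) / (17.6 − 4.30)
  = 0.9119 / 13.30 = 0.06856 h⁻¹
t½ = ln2 / k = 0.693147 / 0.06856 = 10.11 h

10.1 h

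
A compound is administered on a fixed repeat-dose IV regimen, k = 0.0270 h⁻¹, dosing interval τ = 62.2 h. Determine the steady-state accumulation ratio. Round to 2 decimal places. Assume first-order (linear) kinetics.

1.23

e^(−kτ) = e^(−0.02700 × 62.2) = 0.1865
Accumulation ratio R = 1 / (1 − e^(−kτ)) = 1 / (1 − 0.1865) = 1.229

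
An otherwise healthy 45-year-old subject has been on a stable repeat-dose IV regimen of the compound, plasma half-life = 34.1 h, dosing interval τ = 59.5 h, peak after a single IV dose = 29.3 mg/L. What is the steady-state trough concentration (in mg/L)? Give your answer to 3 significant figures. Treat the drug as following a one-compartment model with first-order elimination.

12.5 mg/L

k = ln2 / t½ = 0.693147 / 34.1 = 0.02033 h⁻¹
e^(−kτ) = e^(−0.02033 × 59.5) = 0.2983
Accumulation ratio R = 1 / (1 − e^(−kτ)) = 1 / (1 − 0.2983) = 1.425
Steady-state trough = C₀ × R × e^(−kτ) = 29.3 × 1.425 × 0.2983 = 12.45 mg/L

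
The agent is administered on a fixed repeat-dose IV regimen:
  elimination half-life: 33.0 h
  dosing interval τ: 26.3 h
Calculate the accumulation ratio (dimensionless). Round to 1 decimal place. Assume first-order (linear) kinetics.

2.4

k = ln2 / t½ = 0.693147 / 33.0 = 0.02100 h⁻¹
e^(−kτ) = e^(−0.02100 × 26.3) = 0.5756
Accumulation ratio R = 1 / (1 − e^(−kτ)) = 1 / (1 − 0.5756) = 2.356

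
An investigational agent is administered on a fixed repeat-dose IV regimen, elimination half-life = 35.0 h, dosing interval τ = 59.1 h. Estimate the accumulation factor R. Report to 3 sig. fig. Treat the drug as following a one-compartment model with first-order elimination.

k = ln2 / t½ = 0.693147 / 35.0 = 0.01980 h⁻¹
e^(−kτ) = e^(−0.01980 × 59.1) = 0.3103
Accumulation ratio R = 1 / (1 − e^(−kτ)) = 1 / (1 − 0.3103) = 1.450

1.45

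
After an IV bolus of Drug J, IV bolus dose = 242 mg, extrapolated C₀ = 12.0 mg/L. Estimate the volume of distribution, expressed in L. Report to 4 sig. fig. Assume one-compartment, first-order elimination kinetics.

20.17 L

Vd = Dose / C₀ = 242.0 / 12.0 = 20.17 L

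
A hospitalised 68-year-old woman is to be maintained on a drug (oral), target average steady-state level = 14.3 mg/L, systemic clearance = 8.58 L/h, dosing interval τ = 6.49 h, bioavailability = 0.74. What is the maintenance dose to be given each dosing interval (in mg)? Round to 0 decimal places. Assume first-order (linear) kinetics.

1076 mg

At steady state, F × (Dose/τ) = Css × CL.
Dose = Css × CL × τ / F = 14.3 × 8.580 × 6.49 / 0.74 = 1076 mg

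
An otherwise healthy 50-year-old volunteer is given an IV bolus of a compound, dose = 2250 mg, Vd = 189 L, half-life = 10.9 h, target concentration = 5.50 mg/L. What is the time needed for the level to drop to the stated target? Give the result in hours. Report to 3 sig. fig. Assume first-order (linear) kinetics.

12.1 h

C₀ = Dose / Vd = 2250 / 189 = 11.90 mg/L
k = ln2 / t½ = 0.693147 / 10.9 = 0.06359 h⁻¹
t = ln(C₀ / C) / k = ln(11.90 / 5.50) / 0.06359
  = ln(2.164) / 0.06359 = 0.7720 / 0.06359 = 12.14 h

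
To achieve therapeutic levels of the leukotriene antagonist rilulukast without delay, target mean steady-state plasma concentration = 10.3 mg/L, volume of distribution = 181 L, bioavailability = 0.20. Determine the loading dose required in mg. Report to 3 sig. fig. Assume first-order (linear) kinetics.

9320 mg

LD = Css × Vd / F = 10.3 × 181 / 0.20 = 9322 mg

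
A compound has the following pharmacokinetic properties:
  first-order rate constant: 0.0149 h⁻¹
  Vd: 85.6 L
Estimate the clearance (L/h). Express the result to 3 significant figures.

1.28 L/h

CL = k × Vd = 0.0149 × 85.6 = 1.275 L/h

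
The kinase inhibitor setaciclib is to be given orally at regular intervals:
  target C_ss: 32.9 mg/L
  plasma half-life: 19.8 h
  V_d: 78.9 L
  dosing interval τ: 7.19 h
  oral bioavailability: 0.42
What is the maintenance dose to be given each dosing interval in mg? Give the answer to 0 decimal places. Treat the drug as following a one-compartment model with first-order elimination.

k = ln2 / t½ = 0.693147 / 19.8 = 0.03501 h⁻¹
CL = k × Vd = 0.03501 × 78.9 = 2.762 L/h
At steady state, F × (Dose/τ) = Css × CL.
Dose = Css × CL × τ / F = 32.9 × 2.762 × 7.19 / 0.42 = 1556 mg

1556 mg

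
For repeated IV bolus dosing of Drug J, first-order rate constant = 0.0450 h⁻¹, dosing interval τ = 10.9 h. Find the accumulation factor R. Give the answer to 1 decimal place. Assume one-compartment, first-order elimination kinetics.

e^(−kτ) = e^(−0.04500 × 10.9) = 0.6123
Accumulation ratio R = 1 / (1 − e^(−kτ)) = 1 / (1 − 0.6123) = 2.579

2.6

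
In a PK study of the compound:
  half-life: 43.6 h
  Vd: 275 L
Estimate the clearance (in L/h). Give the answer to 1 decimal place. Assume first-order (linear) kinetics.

4.4 L/h

k = ln2 / t½ = 0.693147 / 43.6 = 0.01590 h⁻¹
CL = k × Vd = 0.01590 × 275 = 4.373 L/h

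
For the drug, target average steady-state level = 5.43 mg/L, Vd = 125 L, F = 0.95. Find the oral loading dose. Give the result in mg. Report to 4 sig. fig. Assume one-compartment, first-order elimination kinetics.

714.5 mg

LD = Css × Vd / F = 5.43 × 125 / 0.95 = 714.5 mg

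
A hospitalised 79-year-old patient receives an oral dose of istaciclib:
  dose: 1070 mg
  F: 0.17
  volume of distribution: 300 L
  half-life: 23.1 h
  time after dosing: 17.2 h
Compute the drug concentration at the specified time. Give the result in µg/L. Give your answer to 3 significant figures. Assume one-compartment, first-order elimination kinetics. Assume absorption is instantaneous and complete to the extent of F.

Amount reaching circulation = F × Dose = 0.17 × 1070 = 181.9 mg
C₀ = F·Dose / Vd = 181.9 / 300 = 0.6063 mg/L
k = ln2 / t½ = 0.693147 / 23.1 = 0.03001 h⁻¹
C = C₀ · e^(−k·t) = 0.6063 × e^(−0.03001 × 17.2)
  = 0.6063 × 0.5968 = 0.3618 mg/L
Convert: 0.3618 mg/L × 1000 = 361.8 µg/L

362 µg/L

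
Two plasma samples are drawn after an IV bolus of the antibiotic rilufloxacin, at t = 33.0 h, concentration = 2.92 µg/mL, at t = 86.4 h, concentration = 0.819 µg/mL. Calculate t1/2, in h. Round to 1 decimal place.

k = ln(C₁/C₂) / (t₂ − t₁) = ln(2.92/0.819) / (86.4 − 33.0)
  = 1.271 / 53.40 = 0.02380 h⁻¹
t½ = ln2 / k = 0.693147 / 0.02380 = 29.12 h

29.1 h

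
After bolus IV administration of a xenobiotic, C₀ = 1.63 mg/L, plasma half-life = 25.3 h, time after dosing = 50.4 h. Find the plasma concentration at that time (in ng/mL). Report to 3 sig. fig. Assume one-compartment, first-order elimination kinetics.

410 ng/mL

k = ln2 / t½ = 0.693147 / 25.3 = 0.02740 h⁻¹
C = C₀ · e^(−k·t) = 1.630 × e^(−0.02740 × 50.4)
  = 1.630 × 0.2513 = 0.4096 mg/L
Convert: 0.4096 mg/L × 1000 = 409.6 ng/mL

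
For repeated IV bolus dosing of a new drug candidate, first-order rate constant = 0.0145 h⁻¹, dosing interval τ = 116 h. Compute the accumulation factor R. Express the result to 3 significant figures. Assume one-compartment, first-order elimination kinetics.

e^(−kτ) = e^(−0.01450 × 116) = 0.1860
Accumulation ratio R = 1 / (1 − e^(−kτ)) = 1 / (1 − 0.1860) = 1.229

1.23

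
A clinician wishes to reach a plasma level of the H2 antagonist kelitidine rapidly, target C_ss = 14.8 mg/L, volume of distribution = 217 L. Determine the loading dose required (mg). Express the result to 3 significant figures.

LD = Css × Vd = 14.8 × 217 = 3212 mg

3210 mg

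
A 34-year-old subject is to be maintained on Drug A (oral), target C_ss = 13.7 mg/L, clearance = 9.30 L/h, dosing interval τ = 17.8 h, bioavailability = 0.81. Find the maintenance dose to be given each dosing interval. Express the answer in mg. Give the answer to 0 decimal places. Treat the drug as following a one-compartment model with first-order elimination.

At steady state, F × (Dose/τ) = Css × CL.
Dose = Css × CL × τ / F = 13.7 × 9.300 × 17.8 / 0.81 = 2800 mg

2800 mg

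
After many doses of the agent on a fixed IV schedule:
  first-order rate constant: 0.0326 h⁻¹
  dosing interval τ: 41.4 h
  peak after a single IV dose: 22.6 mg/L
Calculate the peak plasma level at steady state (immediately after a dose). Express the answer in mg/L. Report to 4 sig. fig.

30.51 mg/L

e^(−kτ) = e^(−0.03260 × 41.4) = 0.2593
Accumulation ratio R = 1 / (1 − e^(−kτ)) = 1 / (1 − 0.2593) = 1.350
Steady-state peak = C₀ × R = 22.6 × 1.350 = 30.51 mg/L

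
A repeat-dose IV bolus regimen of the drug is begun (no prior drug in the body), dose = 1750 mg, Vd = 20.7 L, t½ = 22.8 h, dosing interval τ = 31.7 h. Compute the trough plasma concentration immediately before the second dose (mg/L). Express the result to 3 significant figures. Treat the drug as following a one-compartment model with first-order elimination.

32.3 mg/L

C₀ per dose = Dose / Vd = 1750 / 20.7 = 84.54 mg/L
k = ln2 / t½ = 0.693147 / 22.8 = 0.03040 h⁻¹
Fraction remaining after one interval: r = e^(−kτ) = e^(−0.03040 × 31.7) = 0.3815
Before dose 2, 1 dose has been given (aged 1τ).
C_trough = C₀ × r = 84.54 × 0.3815 = 32.25 mg/L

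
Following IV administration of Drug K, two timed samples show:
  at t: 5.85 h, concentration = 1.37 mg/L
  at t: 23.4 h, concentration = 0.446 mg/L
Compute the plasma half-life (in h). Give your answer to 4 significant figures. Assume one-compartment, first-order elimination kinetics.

k = ln(C₁/C₂) / (t₂ − t₁) = ln(1.37/0.446) / (23.4 − 5.85)
  = 1.122 / 17.55 = 0.06393 h⁻¹
t½ = ln2 / k = 0.693147 / 0.06393 = 10.84 h

10.84 h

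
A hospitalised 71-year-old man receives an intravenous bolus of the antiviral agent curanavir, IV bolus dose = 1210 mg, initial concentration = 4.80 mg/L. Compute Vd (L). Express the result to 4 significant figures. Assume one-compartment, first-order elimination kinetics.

252.1 L

Vd = Dose / C₀ = 1210 / 4.80 = 252.1 L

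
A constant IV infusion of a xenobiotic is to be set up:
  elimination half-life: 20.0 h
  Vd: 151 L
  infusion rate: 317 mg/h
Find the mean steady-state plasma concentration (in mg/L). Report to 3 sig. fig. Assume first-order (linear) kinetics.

k = ln2 / t½ = 0.693147 / 20.0 = 0.03466 h⁻¹
CL = k × Vd = 0.03466 × 151 = 5.234 L/h
At steady state Css = R₀ / CL = 317 / 5.234 = 60.57 mg/L

60.6 mg/L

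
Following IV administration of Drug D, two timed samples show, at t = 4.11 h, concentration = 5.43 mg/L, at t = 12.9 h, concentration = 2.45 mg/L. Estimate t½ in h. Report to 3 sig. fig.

7.66 h

k = ln(C₁/C₂) / (t₂ − t₁) = ln(5.43/2.45) / (12.9 − 4.11)
  = 0.7959 / 8.790 = 0.09055 h⁻¹
t½ = ln2 / k = 0.693147 / 0.09055 = 7.655 h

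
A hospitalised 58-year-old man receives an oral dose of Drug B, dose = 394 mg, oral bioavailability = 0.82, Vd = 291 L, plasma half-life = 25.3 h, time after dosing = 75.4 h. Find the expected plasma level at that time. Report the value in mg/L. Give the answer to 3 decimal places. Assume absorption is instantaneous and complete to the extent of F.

0.141 mg/L

Amount reaching circulation = F × Dose = 0.82 × 394.0 = 323.1 mg
C₀ = F·Dose / Vd = 323.1 / 291 = 1.110 mg/L
k = ln2 / t½ = 0.693147 / 25.3 = 0.02740 h⁻¹
C = C₀ · e^(−k·t) = 1.110 × e^(−0.02740 × 75.4)
  = 1.110 × 0.1267 = 0.1406 mg/L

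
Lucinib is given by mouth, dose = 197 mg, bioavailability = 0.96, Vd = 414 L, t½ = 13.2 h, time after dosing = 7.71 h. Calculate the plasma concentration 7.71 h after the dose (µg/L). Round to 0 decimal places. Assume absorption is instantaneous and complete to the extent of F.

Amount reaching circulation = F × Dose = 0.96 × 197.0 = 189.1 mg
C₀ = F·Dose / Vd = 189.1 / 414 = 0.4568 mg/L
k = ln2 / t½ = 0.693147 / 13.2 = 0.05251 h⁻¹
C = C₀ · e^(−k·t) = 0.4568 × e^(−0.05251 × 7.71)
  = 0.4568 × 0.6671 = 0.3047 mg/L
Convert: 0.3047 mg/L × 1000 = 304.7 µg/L

305 µg/L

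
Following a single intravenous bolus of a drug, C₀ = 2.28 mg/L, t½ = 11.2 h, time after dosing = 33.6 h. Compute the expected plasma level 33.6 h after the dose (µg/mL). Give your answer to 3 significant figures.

k = ln2 / t½ = 0.693147 / 11.2 = 0.06189 h⁻¹
C = C₀ · e^(−k·t) = 2.280 × e^(−0.06189 × 33.6)
  = 2.280 × 0.1250 = 0.2850 mg/L
(0.2850 mg/L = 0.2850 µg/mL)

0.285 µg/mL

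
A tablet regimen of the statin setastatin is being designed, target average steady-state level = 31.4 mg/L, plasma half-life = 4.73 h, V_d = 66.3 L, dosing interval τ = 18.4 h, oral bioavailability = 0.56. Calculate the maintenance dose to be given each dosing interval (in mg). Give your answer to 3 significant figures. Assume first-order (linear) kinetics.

k = ln2 / t½ = 0.693147 / 4.73 = 0.1465 h⁻¹
CL = k × Vd = 0.1465 × 66.3 = 9.713 L/h
At steady state, F × (Dose/τ) = Css × CL.
Dose = Css × CL × τ / F = 31.4 × 9.713 × 18.4 / 0.56 = 10020 mg

10000 mg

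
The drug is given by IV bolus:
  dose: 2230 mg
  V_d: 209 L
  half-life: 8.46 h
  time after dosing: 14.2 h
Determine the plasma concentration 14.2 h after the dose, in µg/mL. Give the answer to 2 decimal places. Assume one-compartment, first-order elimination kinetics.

C₀ = Dose / Vd = 2230 / 209 = 10.67 mg/L
k = ln2 / t½ = 0.693147 / 8.46 = 0.08193 h⁻¹
C = C₀ · e^(−k·t) = 10.67 × e^(−0.08193 × 14.2)
  = 10.67 × 0.3124 = 3.333 mg/L
(3.333 mg/L = 3.333 µg/mL)

3.33 µg/mL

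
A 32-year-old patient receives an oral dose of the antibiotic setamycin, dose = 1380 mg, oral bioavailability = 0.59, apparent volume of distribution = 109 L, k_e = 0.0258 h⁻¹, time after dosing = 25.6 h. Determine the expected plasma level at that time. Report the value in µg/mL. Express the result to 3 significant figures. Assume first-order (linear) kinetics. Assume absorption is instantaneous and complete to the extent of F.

3.86 µg/mL

Amount reaching circulation = F × Dose = 0.59 × 1380 = 814.2 mg
C₀ = F·Dose / Vd = 814.2 / 109 = 7.470 mg/L
C = C₀ · e^(−k·t) = 7.470 × e^(−0.02580 × 25.6)
  = 7.470 × 0.5166 = 3.859 mg/L
(3.859 mg/L = 3.859 µg/mL)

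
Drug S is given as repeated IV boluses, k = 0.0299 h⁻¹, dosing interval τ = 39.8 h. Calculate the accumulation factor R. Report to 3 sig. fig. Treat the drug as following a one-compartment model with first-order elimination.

e^(−kτ) = e^(−0.02990 × 39.8) = 0.3042
Accumulation ratio R = 1 / (1 − e^(−kτ)) = 1 / (1 − 0.3042) = 1.437

1.44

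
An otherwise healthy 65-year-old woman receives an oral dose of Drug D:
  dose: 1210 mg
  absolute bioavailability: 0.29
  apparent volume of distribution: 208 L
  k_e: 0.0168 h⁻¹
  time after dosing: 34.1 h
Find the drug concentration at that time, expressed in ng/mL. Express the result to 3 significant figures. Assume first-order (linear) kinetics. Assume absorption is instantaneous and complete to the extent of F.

Amount reaching circulation = F × Dose = 0.29 × 1210 = 350.9 mg
C₀ = F·Dose / Vd = 350.9 / 208 = 1.687 mg/L
C = C₀ · e^(−k·t) = 1.687 × e^(−0.01680 × 34.1)
  = 1.687 × 0.5639 = 0.9513 mg/L
Convert: 0.9513 mg/L × 1000 = 951.3 ng/mL

951 ng/mL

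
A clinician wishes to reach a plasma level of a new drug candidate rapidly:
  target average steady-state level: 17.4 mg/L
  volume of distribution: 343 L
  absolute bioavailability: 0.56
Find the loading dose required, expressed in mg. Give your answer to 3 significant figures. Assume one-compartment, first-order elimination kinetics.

LD = Css × Vd / F = 17.4 × 343 / 0.56 = 10660 mg

10700 mg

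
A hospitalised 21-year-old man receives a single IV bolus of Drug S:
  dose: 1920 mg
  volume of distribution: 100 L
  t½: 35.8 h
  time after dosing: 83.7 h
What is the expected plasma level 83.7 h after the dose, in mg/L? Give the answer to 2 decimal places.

3.80 mg/L

C₀ = Dose / Vd = 1920 / 100 = 19.20 mg/L
k = ln2 / t½ = 0.693147 / 35.8 = 0.01936 h⁻¹
C = C₀ · e^(−k·t) = 19.20 × e^(−0.01936 × 83.7)
  = 19.20 × 0.1978 = 3.798 mg/L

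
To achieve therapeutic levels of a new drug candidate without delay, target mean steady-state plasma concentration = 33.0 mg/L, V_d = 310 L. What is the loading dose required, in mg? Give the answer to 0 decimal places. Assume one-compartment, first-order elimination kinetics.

LD = Css × Vd = 33.0 × 310 = 10230 mg

10230 mg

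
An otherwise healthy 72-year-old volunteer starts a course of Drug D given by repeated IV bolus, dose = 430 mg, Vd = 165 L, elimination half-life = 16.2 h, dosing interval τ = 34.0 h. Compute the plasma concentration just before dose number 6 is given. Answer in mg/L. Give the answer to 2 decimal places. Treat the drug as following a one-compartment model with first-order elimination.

0.79 mg/L

C₀ per dose = Dose / Vd = 430 / 165 = 2.606 mg/L
k = ln2 / t½ = 0.693147 / 16.2 = 0.04279 h⁻¹
Fraction remaining after one interval: r = e^(−kτ) = e^(−0.04279 × 34.0) = 0.2334
Before dose 6, 5 doses have been given (aged 1τ, 2τ, 3τ, 4τ, 5τ).
C_trough = C₀ × (r + r² + … + r^5) = C₀ × r(1−r^5)/(1−r)
        = 2.606 × 0.2334 × (1 − 0.0006926) / (1 − 0.2334) = 0.7929 mg/L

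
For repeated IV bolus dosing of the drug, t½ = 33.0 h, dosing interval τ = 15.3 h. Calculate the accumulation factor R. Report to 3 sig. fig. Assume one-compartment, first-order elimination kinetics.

k = ln2 / t½ = 0.693147 / 33.0 = 0.02100 h⁻¹
e^(−kτ) = e^(−0.02100 × 15.3) = 0.7252
Accumulation ratio R = 1 / (1 − e^(−kτ)) = 1 / (1 − 0.7252) = 3.639

3.64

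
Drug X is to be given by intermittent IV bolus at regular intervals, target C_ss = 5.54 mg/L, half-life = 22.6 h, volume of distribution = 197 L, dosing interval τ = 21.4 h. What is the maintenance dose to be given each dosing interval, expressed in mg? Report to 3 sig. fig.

716 mg

k = ln2 / t½ = 0.693147 / 22.6 = 0.03067 h⁻¹
CL = k × Vd = 0.03067 × 197 = 6.042 L/h
At steady state, Dose/τ = Css × CL.
Dose = Css × CL × τ = 5.54 × 6.042 × 21.4 = 716.3 mg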